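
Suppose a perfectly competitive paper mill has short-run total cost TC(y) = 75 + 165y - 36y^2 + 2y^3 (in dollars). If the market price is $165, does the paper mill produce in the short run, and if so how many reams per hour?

From TC, MC = TC'(y) = 165 - 72y + 6y^2 and AVC = VC/y = 165 - 36y + 2y^2.
The AVC parabola has its vertex at y = 36/4 = 9, where AVC = 165 - 36·9 + 2·9^2 = $3.
Since P = $165 ≥ min AVC = $3, price covers variable cost and the firm should produce.
P = MC gives -72y + 6y^2 = 0, with roots 0 and 12. Take the larger (rising MC): y* = 12.
Check: AVC at y = 12 is $21 ≤ P, so revenue covers variable cost.
Profit = P·y − TC = 165·12 − 327 = $1653.

Produce at y = 12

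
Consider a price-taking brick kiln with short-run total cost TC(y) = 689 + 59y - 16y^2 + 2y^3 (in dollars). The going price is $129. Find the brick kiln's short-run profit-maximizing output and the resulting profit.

Profit = -$101 at y = 7

AVC = 59 - 16y + 2y^2; min AVC = $27 at y = 4. Since P = $129 ≥ min AVC, the firm produces.
With MC = 59 - 32y + 6y^2, P = MC on the upward-sloping part at y* = 7.
TR = 129·7 = 903. TC = 689 + 315 = 1004. Profit = 903 − 1004 = -$101.
By producing, the firm covers all variable cost plus $588 of fixed cost; shutting down would lose the full $689.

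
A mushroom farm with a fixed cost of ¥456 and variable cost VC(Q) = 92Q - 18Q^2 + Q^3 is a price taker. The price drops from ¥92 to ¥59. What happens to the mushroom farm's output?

AVC = 92 - 18Q + Q^2, minimized at Q = 9 where min AVC = ¥11. MC = 92 - 36Q + 3Q^2.
At P = ¥92 ≥ min AVC, set P = MC on the rising branch: Q = 12.
At P = ¥59 ≥ min AVC, set P = MC: Q = 11. The firm stays open but cuts output.

Output falls from 12 to 11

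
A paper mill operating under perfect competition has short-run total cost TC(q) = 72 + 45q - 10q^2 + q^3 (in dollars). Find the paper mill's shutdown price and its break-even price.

Shutdown price = min AVC. AVC = 45 - 10q + q^2, with vertex at q = 5 and minimum $20.
ATC = 72/q + 45 - 10q + q^2. Setting dATC/dq = −72/q^2 − 10 + 2q = 0 gives q = 6 (since 2·6^3 − 10·6^2 = 72).
min ATC = 72/6 + 45 − 10·6 + 6^2 = $33. That is the break-even price.
Between these two prices the firm operates at a loss; above $33 it earns a profit.

Shutdown price = $20; break-even price = $33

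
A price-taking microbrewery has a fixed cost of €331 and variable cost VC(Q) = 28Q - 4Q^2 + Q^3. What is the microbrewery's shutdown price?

Short-run supply begins at min AVC. From VC = 28Q - 4Q^2 + Q^3, AVC = 28 - 4Q + Q^2.
At the minimum of AVC, MC = AVC. MC = 28 - 8Q + 3Q^2; setting MC = AVC gives 2Q^2 - 4Q = 0, so Q = 2. min AVC = 24.
The firm shuts down for any P below €24.

€24 per unit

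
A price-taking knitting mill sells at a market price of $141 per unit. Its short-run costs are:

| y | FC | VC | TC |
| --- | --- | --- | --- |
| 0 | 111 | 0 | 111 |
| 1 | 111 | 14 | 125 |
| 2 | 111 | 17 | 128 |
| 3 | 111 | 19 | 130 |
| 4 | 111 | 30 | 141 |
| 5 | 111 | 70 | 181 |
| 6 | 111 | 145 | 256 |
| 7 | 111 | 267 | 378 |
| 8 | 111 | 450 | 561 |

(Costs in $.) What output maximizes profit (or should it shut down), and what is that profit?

Profit at each row (π = 141y − TC): y=0: -111; y=1: 16; y=2: 154; y=3: 293; y=4: 423; y=5: 524; y=6: 590; y=7: 609; y=8: 567.
Profit is maximized at y = 7. AVC there is 267/7 = $38.14 ≤ P, so producing beats shutting down (which would give -$111).

y = 7; profit = $609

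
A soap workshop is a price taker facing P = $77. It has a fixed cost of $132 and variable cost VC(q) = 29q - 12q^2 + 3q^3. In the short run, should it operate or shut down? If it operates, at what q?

Variable cost is VC = 29q - 12q^2 + 3q^3, so AVC = VC/q = 29 - 12q + 3q^2 and MC = dTC/dq = 29 - 24q + 9q^2.
AVC is minimized where dAVC/dq = -12 + 6q = 0, at q = 2; min AVC = 29 - 12·2 + 3·2^2 = $17.
P = $77 exceeds min AVC = $17, so the firm stays open.
Set P = MC: 77 = 29 - 24q + 9q^2 → -48 - 24q + 9q^2 = 0. The roots are q = -4/3 and q = 4; the profit-maximizing output is on the rising part of MC, so q* = 4.
Check: AVC at q = 4 is $29 ≤ P, so revenue covers variable cost.
Profit = P·q − TC = 77·4 − 248 = $60.

Produce at q = 4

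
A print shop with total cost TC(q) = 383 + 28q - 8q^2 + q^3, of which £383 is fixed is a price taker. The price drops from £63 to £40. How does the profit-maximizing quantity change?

Output falls from 7 to 6

AVC = 28 - 8q + q^2, minimized at q = 4 where min AVC = £12. MC = 28 - 16q + 3q^2.
With P = £63 above the shutdown price, P = MC gives q = 7.
At P = £40 ≥ min AVC, set P = MC: q = 6. The firm stays open but cuts output.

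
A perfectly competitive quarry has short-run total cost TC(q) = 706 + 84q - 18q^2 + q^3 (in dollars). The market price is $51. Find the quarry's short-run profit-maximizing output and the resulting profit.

Profit = -$222 at q = 11

AVC = 84 - 18q + q^2 has its minimum $3 at q = 9; price $51 clears that bar, so the firm operates.
MC = 84 - 36q + 3q^2. Setting P = MC and taking the root on the rising branch gives q* = 11.
TR = 51·11 = 561. TC = 706 + 77 = 783. Profit = 561 − 783 = -$222.
Shutting down would mean losing the fixed cost of $706, so operating at a loss of $222 is better by $484.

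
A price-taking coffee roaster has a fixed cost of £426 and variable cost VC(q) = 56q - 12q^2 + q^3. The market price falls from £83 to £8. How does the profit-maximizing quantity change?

Output falls from 9 to 0 (the firm shuts down)

AVC = 56 - 12q + q^2, minimized at q = 6 where min AVC = £20. MC = 56 - 24q + 3q^2.
At P = £83 ≥ min AVC, set P = MC on the rising branch: q = 9.
At P = £8 < min AVC = £20, price no longer covers variable cost at any output, so the firm shuts down: q = 0.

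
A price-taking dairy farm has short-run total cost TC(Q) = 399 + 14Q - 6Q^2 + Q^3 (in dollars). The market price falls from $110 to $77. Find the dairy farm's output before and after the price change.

MC = 14 - 12Q + 3Q^2; the shutdown threshold is min AVC = $5 (at Q = 3).
With P = $110 above the shutdown price, P = MC gives Q = 8.
At P = $77 ≥ min AVC, set P = MC: Q = 7. The firm stays open but cuts output.

Output falls from 8 to 7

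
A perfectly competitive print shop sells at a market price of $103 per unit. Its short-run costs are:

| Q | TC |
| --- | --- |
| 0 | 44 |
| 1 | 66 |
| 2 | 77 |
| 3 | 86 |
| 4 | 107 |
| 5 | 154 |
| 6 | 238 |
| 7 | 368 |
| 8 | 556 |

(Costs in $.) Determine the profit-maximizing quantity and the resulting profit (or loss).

Q = 6; profit = $380

Tabulate TR − TC: Q=0: -44; Q=1: 37; Q=2: 129; Q=3: 223; Q=4: 305; Q=5: 361; Q=6: 380; Q=7: 353; Q=8: 268.
Profit is maximized at Q = 6. AVC there is 194/6 = $32.33 ≤ P, so producing beats shutting down (which would give -$44).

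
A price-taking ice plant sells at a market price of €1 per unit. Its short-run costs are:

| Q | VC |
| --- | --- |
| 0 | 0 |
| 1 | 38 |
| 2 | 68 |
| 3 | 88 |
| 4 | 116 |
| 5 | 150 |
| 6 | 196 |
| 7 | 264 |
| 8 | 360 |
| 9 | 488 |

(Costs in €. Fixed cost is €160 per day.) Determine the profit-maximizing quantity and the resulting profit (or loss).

Q = 0 (shut down); profit = -€160

Tabulate TR − TC: Q=0: -160; Q=1: -197; Q=2: -226; Q=3: -245; Q=4: -272; Q=5: -305; Q=6: -350; Q=7: -417; Q=8: -512; Q=9: -639.
Profit is highest at Q = 0. Equivalently, the lowest AVC in the table is 116/4 ≈ €29 at Q = 4, and P = €1 falls below it — price never covers variable cost, so the firm shuts down and loses only its fixed cost.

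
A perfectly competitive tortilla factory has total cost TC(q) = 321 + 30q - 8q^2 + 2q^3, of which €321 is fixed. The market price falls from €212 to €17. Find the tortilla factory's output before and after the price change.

Output falls from 7 to 0 (the firm shuts down)

MC = 30 - 16q + 6q^2; the shutdown threshold is min AVC = €22 (at q = 2).
With P = €212 above the shutdown price, P = MC gives q = 7.
At P = €17 < min AVC = €22, price no longer covers variable cost at any output, so the firm shuts down: q = 0.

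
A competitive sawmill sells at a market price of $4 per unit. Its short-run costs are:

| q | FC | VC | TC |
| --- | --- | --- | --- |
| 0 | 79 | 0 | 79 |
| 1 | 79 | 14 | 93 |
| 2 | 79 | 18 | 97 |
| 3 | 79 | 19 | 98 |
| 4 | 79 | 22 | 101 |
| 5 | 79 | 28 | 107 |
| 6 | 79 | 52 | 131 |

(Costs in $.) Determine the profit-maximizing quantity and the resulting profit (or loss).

q = 0 (shut down); profit = -$79

Tabulate TR − TC: q=0: -79; q=1: -89; q=2: -89; q=3: -86; q=4: -85; q=5: -87; q=6: -107.
Profit is highest at q = 0. Equivalently, the lowest AVC in the table is 22/4 ≈ $5.50 at q = 4, and P = $4 falls below it — price never covers variable cost, so the firm shuts down and loses only its fixed cost.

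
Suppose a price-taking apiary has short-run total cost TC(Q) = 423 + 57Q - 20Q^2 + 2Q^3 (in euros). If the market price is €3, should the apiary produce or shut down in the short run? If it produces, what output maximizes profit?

Shut down

From TC, MC = TC'(Q) = 57 - 40Q + 6Q^2 and AVC = VC/Q = 57 - 20Q + 2Q^2.
AVC is minimized where dAVC/dQ = -20 + 4Q = 0, at Q = 5; min AVC = 57 - 20·5 + 2·5^2 = €7.
With P < min AVC (€3 < €7), every unit sold adds to the loss.
Shutting down limits the loss to fixed cost, €423.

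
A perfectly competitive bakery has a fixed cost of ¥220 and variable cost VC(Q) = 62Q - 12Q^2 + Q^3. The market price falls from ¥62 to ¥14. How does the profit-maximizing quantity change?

AVC = 62 - 12Q + Q^2, minimized at Q = 6 where min AVC = ¥26. MC = 62 - 24Q + 3Q^2.
At P = ¥62 ≥ min AVC, set P = MC on the rising branch: Q = 8.
At P = ¥14 < min AVC = ¥26, price no longer covers variable cost at any output, so the firm shuts down: Q = 0.

Output falls from 8 to 0 (the firm shuts down)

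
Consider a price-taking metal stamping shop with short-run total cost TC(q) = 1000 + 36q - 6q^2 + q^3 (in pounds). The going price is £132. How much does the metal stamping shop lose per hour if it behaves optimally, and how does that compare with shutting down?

Profit = -£360 at q = 8

AVC = 36 - 6q + q^2 has its minimum £27 at q = 3; price £132 clears that bar, so the firm operates.
MC = 36 - 12q + 3q^2. Setting P = MC and taking the root on the rising branch gives q* = 8.
TR = 132·8 = 1056. TC = 1000 + 416 = 1416. Profit = 1056 − 1416 = -£360.
Shutting down would mean losing the fixed cost of £1000, so operating at a loss of £360 is better by £640.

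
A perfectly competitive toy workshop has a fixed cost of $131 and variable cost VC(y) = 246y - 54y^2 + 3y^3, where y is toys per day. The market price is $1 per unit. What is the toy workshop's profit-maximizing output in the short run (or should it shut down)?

Shut down

From TC, MC = TC'(y) = 246 - 108y + 9y^2 and AVC = VC/y = 246 - 54y + 3y^2.
The AVC parabola has its vertex at y = 54/6 = 9, where AVC = 246 - 54·9 + 3·9^2 = $3.
With P < min AVC ($1 < $3), every unit sold adds to the loss.
Best response: produce nothing and absorb the $131 fixed cost.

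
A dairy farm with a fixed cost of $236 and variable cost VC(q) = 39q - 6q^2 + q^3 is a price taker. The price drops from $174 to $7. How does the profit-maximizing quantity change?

Output falls from 9 to 0 (the firm shuts down)

MC = 39 - 12q + 3q^2; the shutdown threshold is min AVC = $30 (at q = 3).
With P = $174 above the shutdown price, P = MC gives q = 9.
At P = $7 < min AVC = $30, price no longer covers variable cost at any output, so the firm shuts down: q = 0.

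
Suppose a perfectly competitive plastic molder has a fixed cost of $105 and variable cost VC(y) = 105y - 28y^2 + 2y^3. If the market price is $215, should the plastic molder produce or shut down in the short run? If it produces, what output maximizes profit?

Produce at y = 11

Variable cost is VC = 105y - 28y^2 + 2y^3, so AVC = VC/y = 105 - 28y + 2y^2 and MC = dTC/dy = 105 - 56y + 6y^2.
The AVC parabola has its vertex at y = 28/4 = 7, where AVC = 105 - 28·7 + 2·7^2 = $7.
Because $215 ≥ $7, revenue can cover variable cost; the firm operates.
Solving P = MC: -110 - 56y + 6y^2 = 0 ⇒ y = -5/3 or 11. On the upward-sloping branch, y* = 11.
Check: AVC at y = 11 is $39 ≤ P, so revenue covers variable cost.
Profit = P·y − TC = 215·11 − 534 = $1831.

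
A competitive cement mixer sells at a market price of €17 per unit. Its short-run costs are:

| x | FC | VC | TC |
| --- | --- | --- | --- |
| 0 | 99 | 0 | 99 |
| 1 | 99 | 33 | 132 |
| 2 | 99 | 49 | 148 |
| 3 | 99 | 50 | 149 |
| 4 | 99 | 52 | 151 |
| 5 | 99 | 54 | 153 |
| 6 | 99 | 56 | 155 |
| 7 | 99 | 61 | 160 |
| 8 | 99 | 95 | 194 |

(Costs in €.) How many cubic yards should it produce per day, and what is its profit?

Tabulate TR − TC: x=0: -99; x=1: -115; x=2: -114; x=3: -98; x=4: -83; x=5: -68; x=6: -53; x=7: -41; x=8: -58.
Profit is maximized at x = 7. AVC there is 61/7 = €8.71 ≤ P, so producing beats shutting down (which would give -€99).

x = 7; profit = -€41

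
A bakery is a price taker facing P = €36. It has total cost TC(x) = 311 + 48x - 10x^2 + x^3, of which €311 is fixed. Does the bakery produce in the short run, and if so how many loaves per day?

Produce at x = 6

Variable cost is VC = 48x - 10x^2 + x^3, so AVC = VC/x = 48 - 10x + x^2 and MC = dTC/dx = 48 - 20x + 3x^2.
The AVC parabola has its vertex at x = 10/2 = 5, where AVC = 48 - 10·5 + 5^2 = €23.
Since P = €36 ≥ min AVC = €23, price covers variable cost and the firm should produce.
Solving P = MC: 12 - 20x + 3x^2 = 0 ⇒ x = 2/3 or 6. On the upward-sloping branch, x* = 6.
Check: AVC at x = 6 is €24 ≤ P, so revenue covers variable cost.
Profit = P·x − TC = 36·6 − 455 = -€239, a loss, but smaller than the €311 fixed cost the firm would lose by shutting down.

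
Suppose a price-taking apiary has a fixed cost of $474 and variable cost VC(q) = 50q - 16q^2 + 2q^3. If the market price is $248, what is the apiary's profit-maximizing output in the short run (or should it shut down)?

Produce at q = 9

From TC, MC = TC'(q) = 50 - 32q + 6q^2 and AVC = VC/q = 50 - 16q + 2q^2.
AVC is minimized where dAVC/dq = -16 + 4q = 0, at q = 4; min AVC = 50 - 16·4 + 2·4^2 = $18.
Since P = $248 ≥ min AVC = $18, price covers variable cost and the firm should produce.
Set P = MC: 248 = 50 - 32q + 6q^2 → -198 - 32q + 6q^2 = 0. The roots are q = -11/3 and q = 9; the profit-maximizing output is on the rising part of MC, so q* = 9.
Check: AVC at q = 9 is $68 ≤ P, so revenue covers variable cost.
Profit = P·q − TC = 248·9 − 1086 = $1146.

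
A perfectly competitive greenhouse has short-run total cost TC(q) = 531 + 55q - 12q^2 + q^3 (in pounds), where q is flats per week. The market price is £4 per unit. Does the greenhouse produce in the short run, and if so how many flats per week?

Shut down

From TC, MC = TC'(q) = 55 - 24q + 3q^2 and AVC = VC/q = 55 - 12q + q^2.
AVC hits its minimum where MC = AVC, at q = 6, giving min AVC = 55 - 12·6 + 6^2 = £19.
Since P = £4 < min AVC = £19, price fails to cover variable cost at any output.
Shutting down limits the loss to fixed cost, £531.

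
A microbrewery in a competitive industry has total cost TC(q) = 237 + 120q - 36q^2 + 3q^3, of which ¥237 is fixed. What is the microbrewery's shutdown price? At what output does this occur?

The firm shuts down when price falls below the minimum of average variable cost. AVC = VC/q = 120 - 36q + 3q^2.
dAVC/dq = -36 + 6q = 0 gives q = 6. min AVC = 120 - 36·6 + 3·6^2 = 12.
So the shutdown price is ¥12.

¥12 per unit, at q = 6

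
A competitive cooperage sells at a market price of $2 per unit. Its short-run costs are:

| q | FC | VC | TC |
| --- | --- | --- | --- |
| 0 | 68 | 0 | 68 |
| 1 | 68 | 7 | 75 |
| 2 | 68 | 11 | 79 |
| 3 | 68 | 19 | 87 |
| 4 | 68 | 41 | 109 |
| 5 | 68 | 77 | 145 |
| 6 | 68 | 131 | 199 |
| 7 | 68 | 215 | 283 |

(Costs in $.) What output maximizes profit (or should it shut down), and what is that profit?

q = 0 (shut down); profit = -$68

Profit at each row (π = 2q − TC): q=0: -68; q=1: -73; q=2: -75; q=3: -81; q=4: -101; q=5: -135; q=6: -187; q=7: -269.
Profit is highest at q = 0. Equivalently, the lowest AVC in the table is 11/2 ≈ $5.50 at q = 2, and P = $2 falls below it — price never covers variable cost, so the firm shuts down and loses only its fixed cost.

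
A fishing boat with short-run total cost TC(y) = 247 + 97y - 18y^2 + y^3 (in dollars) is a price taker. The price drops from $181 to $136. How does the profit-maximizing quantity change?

Output falls from 14 to 13

MC = 97 - 36y + 3y^2; the shutdown threshold is min AVC = $16 (at y = 9).
With P = $181 above the shutdown price, P = MC gives y = 14.
At P = $136 ≥ min AVC, set P = MC: y = 13. The firm stays open but cuts output.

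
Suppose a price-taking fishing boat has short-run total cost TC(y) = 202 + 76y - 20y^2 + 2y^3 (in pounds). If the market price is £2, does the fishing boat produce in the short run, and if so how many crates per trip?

Shut down

Variable cost is VC = 76y - 20y^2 + 2y^3, so AVC = VC/y = 76 - 20y + 2y^2 and MC = dTC/dy = 76 - 40y + 6y^2.
AVC is minimized where dAVC/dy = -20 + 4y = 0, at y = 5; min AVC = 76 - 20·5 + 2·5^2 = £26.
P = £2 lies below min AVC = £26; no output level covers variable cost.
Shutting down limits the loss to fixed cost, £202.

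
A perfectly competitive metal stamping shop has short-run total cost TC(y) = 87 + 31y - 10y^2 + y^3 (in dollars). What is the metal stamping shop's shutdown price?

$6 per unit

The firm shuts down when price falls below the minimum of average variable cost. AVC = VC/y = 31 - 10y + y^2.
dAVC/dy = -10 + 2y = 0 gives y = 5. min AVC = 31 - 10·5 + 5^2 = 6.
The firm shuts down for any P below $6.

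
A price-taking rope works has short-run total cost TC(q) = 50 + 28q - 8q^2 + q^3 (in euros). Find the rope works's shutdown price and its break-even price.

AVC = 28 - 8q + q^2; minimized at q = 4, giving min AVC = €12. That is the shutdown price.
ATC = 50/q + 28 - 8q + q^2. Setting dATC/dq = −50/q^2 − 8 + 2q = 0 gives q = 5 (since 2·5^3 − 8·5^2 = 50).
min ATC = 50/5 + 28 − 8·5 + 5^2 = €23. That is the break-even price.
Between these two prices the firm operates at a loss; above €23 it earns a profit.

Shutdown price = €12; break-even price = €23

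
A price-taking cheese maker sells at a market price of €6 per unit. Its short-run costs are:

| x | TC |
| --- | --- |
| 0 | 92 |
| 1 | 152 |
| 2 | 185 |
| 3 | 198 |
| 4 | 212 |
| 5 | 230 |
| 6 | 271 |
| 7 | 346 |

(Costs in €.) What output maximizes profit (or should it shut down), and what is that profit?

Tabulate TR − TC: x=0: -92; x=1: -146; x=2: -173; x=3: -180; x=4: -188; x=5: -200; x=6: -235; x=7: -304.
Profit is highest at x = 0. Equivalently, the lowest AVC in the table is 138/5 ≈ €27.60 at x = 5, and P = €6 falls below it — price never covers variable cost, so the firm shuts down and loses only its fixed cost.

x = 0 (shut down); profit = -€92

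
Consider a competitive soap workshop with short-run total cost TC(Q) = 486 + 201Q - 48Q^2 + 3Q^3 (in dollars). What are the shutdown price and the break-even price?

Shutdown price = $9; break-even price = $66

Shutdown price = min AVC. AVC = 201 - 48Q + 3Q^2, with vertex at Q = 8 and minimum $9.
ATC = 486/Q + 201 - 48Q + 3Q^2. Setting dATC/dQ = −486/Q^2 − 48 + 6Q = 0 gives Q = 9 (since 6·9^3 − 48·9^2 = 486).
min ATC = 486/9 + 201 − 48·9 + 3·9^2 = $66. That is the break-even price.
For $9 ≤ P < $66 the firm produces at a loss; below $9 it shuts down.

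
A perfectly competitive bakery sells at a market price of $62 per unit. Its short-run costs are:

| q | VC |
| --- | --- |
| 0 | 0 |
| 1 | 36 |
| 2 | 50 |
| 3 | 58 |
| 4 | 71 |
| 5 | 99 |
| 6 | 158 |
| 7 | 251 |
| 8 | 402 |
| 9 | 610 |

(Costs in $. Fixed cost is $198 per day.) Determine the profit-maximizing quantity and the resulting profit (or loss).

q = 6; profit = $16

Compute π = P·q − TC at each output: q=0: -198; q=1: -172; q=2: -124; q=3: -70; q=4: -21; q=5: 13; q=6: 16; q=7: -15; q=8: -104; q=9: -250.
Profit is maximized at q = 6. AVC there is 158/6 = $26.33 ≤ P, so producing beats shutting down (which would give -$198).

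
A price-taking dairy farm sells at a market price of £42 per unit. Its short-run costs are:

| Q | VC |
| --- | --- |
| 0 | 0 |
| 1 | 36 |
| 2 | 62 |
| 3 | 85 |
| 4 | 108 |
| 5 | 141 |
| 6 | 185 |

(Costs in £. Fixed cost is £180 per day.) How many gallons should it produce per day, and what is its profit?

Q = 5; profit = -£111

Profit at each row (π = 42Q − TC): Q=0: -180; Q=1: -174; Q=2: -158; Q=3: -139; Q=4: -120; Q=5: -111; Q=6: -113.
Profit is maximized at Q = 5. AVC there is 141/5 = £28.20 ≤ P, so producing beats shutting down (which would give -£180).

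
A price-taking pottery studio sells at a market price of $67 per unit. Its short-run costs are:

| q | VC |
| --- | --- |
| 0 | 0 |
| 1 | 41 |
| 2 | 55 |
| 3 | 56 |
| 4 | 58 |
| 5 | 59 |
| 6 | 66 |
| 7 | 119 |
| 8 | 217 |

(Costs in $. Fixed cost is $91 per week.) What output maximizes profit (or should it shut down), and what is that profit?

q = 7; profit = $259

Compute π = P·q − TC at each output: q=0: -91; q=1: -65; q=2: -12; q=3: 54; q=4: 119; q=5: 185; q=6: 245; q=7: 259; q=8: 228.
Profit is maximized at q = 7. AVC there is 119/7 = $17 ≤ P, so producing beats shutting down (which would give -$91).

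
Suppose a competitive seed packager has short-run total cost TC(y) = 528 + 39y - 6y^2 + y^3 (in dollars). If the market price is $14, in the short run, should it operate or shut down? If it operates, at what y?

From TC, MC = TC'(y) = 39 - 12y + 3y^2 and AVC = VC/y = 39 - 6y + y^2.
The AVC parabola has its vertex at y = 6/2 = 3, where AVC = 39 - 6·3 + 3^2 = $30.
With P < min AVC ($14 < $30), every unit sold adds to the loss.
Best response: produce nothing and absorb the $528 fixed cost.

Shut down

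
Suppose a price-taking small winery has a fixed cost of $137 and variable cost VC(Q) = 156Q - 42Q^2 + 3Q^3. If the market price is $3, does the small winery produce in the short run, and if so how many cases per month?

From TC, MC = TC'(Q) = 156 - 84Q + 9Q^2 and AVC = VC/Q = 156 - 42Q + 3Q^2.
The AVC parabola has its vertex at Q = 42/6 = 7, where AVC = 156 - 42·7 + 3·7^2 = $9.
Since P = $3 < min AVC = $9, price fails to cover variable cost at any output.
The firm minimizes its loss by shutting down and losing only its fixed cost of $137.

Shut down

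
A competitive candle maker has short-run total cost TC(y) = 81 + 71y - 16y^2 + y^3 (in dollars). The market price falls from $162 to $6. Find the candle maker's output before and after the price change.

Output falls from 13 to 0 (the firm shuts down)

AVC = 71 - 16y + y^2, minimized at y = 8 where min AVC = $7. MC = 71 - 32y + 3y^2.
With P = $162 above the shutdown price, P = MC gives y = 13.
At P = $6 < min AVC = $7, price no longer covers variable cost at any output, so the firm shuts down: y = 0.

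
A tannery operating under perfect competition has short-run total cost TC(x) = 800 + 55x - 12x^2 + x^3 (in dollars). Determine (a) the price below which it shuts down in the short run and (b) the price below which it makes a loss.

Shutdown price = min AVC. AVC = 55 - 12x + x^2, with vertex at x = 6 and minimum $19.
ATC = 800/x + 55 - 12x + x^2. Setting dATC/dx = −800/x^2 − 12 + 2x = 0 gives x = 10 (since 2·10^3 − 12·10^2 = 800).
min ATC = 800/10 + 55 − 12·10 + 10^2 = $115. That is the break-even price.
Between these two prices the firm operates at a loss; above $115 it earns a profit.

Shutdown price = $19; break-even price = $115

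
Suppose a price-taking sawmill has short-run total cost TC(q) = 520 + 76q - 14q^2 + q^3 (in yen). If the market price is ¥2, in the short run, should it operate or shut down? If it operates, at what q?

Shut down

From TC, MC = TC'(q) = 76 - 28q + 3q^2 and AVC = VC/q = 76 - 14q + q^2.
The AVC parabola has its vertex at q = 14/2 = 7, where AVC = 76 - 14·7 + 7^2 = ¥27.
Since P = ¥2 < min AVC = ¥27, price fails to cover variable cost at any output.
Best response: produce nothing and absorb the ¥520 fixed cost.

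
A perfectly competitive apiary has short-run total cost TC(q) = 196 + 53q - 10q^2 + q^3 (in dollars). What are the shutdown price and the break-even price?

Shutdown price = $28; break-even price = $60

AVC = 53 - 10q + q^2; minimized at q = 5, giving min AVC = $28. That is the shutdown price.
ATC = 196/q + 53 - 10q + q^2. Setting dATC/dq = −196/q^2 − 10 + 2q = 0 gives q = 7 (since 2·7^3 − 10·7^2 = 196).
min ATC = 196/7 + 53 − 10·7 + 7^2 = $60. That is the break-even price.
For $28 ≤ P < $60 the firm produces at a loss; below $28 it shuts down.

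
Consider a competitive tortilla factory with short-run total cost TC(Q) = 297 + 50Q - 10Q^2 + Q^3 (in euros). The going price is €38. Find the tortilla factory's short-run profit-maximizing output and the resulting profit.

AVC = 50 - 10Q + Q^2; min AVC = €25 at Q = 5. Since P = €38 ≥ min AVC, the firm produces.
With MC = 50 - 20Q + 3Q^2, P = MC on the upward-sloping part at Q* = 6.
TR = 38·6 = 228. TC = 297 + 156 = 453. Profit = 228 − 453 = -€225.
That loss of €225 beats the €297 the firm would lose by shutting down; producing recovers €72 of fixed cost.

Profit = -€225 at Q = 6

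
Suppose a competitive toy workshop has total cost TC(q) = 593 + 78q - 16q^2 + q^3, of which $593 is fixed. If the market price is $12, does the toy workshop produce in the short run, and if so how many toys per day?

Shut down

Strip out fixed cost: VC = 78q - 16q^2 + q^3. Then AVC = 78 - 16q + q^2 and MC = 78 - 32q + 3q^2.
AVC hits its minimum where MC = AVC, at q = 8, giving min AVC = 78 - 16·8 + 8^2 = $14.
Since P = $12 < min AVC = $14, price fails to cover variable cost at any output.
Shutting down limits the loss to fixed cost, $593.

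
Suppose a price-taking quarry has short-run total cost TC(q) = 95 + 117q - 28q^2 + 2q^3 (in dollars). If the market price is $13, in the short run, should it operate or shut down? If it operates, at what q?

Strip out fixed cost: VC = 117q - 28q^2 + 2q^3. Then AVC = 117 - 28q + 2q^2 and MC = 117 - 56q + 6q^2.
AVC is minimized where dAVC/dq = -28 + 4q = 0, at q = 7; min AVC = 117 - 28·7 + 2·7^2 = $19.
With P < min AVC ($13 < $19), every unit sold adds to the loss.
Shutting down limits the loss to fixed cost, $95.

Shut down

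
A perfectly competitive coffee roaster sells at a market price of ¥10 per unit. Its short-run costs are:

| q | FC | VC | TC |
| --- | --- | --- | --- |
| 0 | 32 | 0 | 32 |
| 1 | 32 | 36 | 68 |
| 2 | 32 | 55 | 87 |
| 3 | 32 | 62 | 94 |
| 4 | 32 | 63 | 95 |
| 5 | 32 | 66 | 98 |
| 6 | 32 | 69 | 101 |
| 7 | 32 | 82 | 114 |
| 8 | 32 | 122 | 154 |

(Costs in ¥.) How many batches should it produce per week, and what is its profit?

Profit at each row (π = 10q − TC): q=0: -32; q=1: -58; q=2: -67; q=3: -64; q=4: -55; q=5: -48; q=6: -41; q=7: -44; q=8: -74.
Profit is highest at q = 0. Equivalently, the lowest AVC in the table is 69/6 ≈ ¥11.50 at q = 6, and P = ¥10 falls below it — price never covers variable cost, so the firm shuts down and loses only its fixed cost.

q = 0 (shut down); profit = -¥32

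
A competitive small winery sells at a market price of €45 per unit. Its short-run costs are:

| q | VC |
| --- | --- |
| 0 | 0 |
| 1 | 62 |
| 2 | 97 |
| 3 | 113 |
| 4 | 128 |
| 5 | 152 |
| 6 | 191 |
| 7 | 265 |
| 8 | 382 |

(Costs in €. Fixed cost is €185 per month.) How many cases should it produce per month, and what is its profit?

q = 6; profit = -€106

Compute π = P·q − TC at each output: q=0: -185; q=1: -202; q=2: -192; q=3: -163; q=4: -133; q=5: -112; q=6: -106; q=7: -135; q=8: -207.
Profit is maximized at q = 6. AVC there is 191/6 = €31.83 ≤ P, so producing beats shutting down (which would give -€185).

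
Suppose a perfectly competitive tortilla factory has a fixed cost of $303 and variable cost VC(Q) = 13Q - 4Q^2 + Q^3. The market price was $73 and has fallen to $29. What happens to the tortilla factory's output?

Output falls from 6 to 4

MC = 13 - 8Q + 3Q^2; the shutdown threshold is min AVC = $9 (at Q = 2).
At P = $73 ≥ min AVC, set P = MC on the rising branch: Q = 6.
At P = $29 ≥ min AVC, set P = MC: Q = 4. The firm stays open but cuts output.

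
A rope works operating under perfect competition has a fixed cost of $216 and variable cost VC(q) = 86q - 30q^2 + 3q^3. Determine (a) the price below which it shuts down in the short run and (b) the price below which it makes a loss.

Shutdown price = $11; break-even price = $50

AVC = 86 - 30q + 3q^2; minimized at q = 5, giving min AVC = $11. That is the shutdown price.
ATC = 216/q + 86 - 30q + 3q^2. Setting dATC/dq = −216/q^2 − 30 + 6q = 0 gives q = 6 (since 6·6^3 − 30·6^2 = 216).
min ATC = 216/6 + 86 − 30·6 + 3·6^2 = $50. That is the break-even price.
For $11 ≤ P < $50 the firm produces at a loss; below $11 it shuts down.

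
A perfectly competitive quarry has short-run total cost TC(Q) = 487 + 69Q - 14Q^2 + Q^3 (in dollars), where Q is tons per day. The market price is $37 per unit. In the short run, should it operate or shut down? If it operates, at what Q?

Strip out fixed cost: VC = 69Q - 14Q^2 + Q^3. Then AVC = 69 - 14Q + Q^2 and MC = 69 - 28Q + 3Q^2.
The AVC parabola has its vertex at Q = 14/2 = 7, where AVC = 69 - 14·7 + 7^2 = $20.
P = $37 exceeds min AVC = $20, so the firm stays open.
Set P = MC: 37 = 69 - 28Q + 3Q^2 → 32 - 28Q + 3Q^2 = 0. The roots are Q = 4/3 and Q = 8; the profit-maximizing output is on the rising part of MC, so Q* = 8.
Check: AVC at Q = 8 is $21 ≤ P, so revenue covers variable cost.
Profit = P·Q − TC = 37·8 − 655 = -$359, a loss, but smaller than the $487 fixed cost the firm would lose by shutting down.

Produce at Q = 8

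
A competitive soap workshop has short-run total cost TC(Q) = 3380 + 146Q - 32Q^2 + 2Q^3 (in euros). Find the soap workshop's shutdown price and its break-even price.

Shutdown price = €18; break-even price = €328

AVC = 146 - 32Q + 2Q^2; minimized at Q = 8, giving min AVC = €18. That is the shutdown price.
ATC = 3380/Q + 146 - 32Q + 2Q^2. Setting dATC/dQ = −3380/Q^2 − 32 + 4Q = 0 gives Q = 13 (since 4·13^3 − 32·13^2 = 3380).
min ATC = 3380/13 + 146 − 32·13 + 2·13^2 = €328. That is the break-even price.
Between these two prices the firm operates at a loss; above €328 it earns a profit.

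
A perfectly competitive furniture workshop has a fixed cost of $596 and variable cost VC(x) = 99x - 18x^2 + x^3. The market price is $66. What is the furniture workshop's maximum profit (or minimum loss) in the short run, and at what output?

Profit = -$112 at x = 11

AVC = 99 - 18x + x^2; min AVC = $18 at x = 9. Since P = $66 ≥ min AVC, the firm produces.
With MC = 99 - 36x + 3x^2, P = MC on the upward-sloping part at x* = 11.
TR = 66·11 = 726. TC = 596 + 242 = 838. Profit = 726 − 838 = -$112.
By producing, the firm covers all variable cost plus $484 of fixed cost; shutting down would lose the full $596.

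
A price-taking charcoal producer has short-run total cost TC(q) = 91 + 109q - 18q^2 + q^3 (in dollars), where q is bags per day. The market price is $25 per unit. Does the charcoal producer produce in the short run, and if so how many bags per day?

From TC, MC = TC'(q) = 109 - 36q + 3q^2 and AVC = VC/q = 109 - 18q + q^2.
The AVC parabola has its vertex at q = 18/2 = 9, where AVC = 109 - 18·9 + 9^2 = $28.
With P < min AVC ($25 < $28), every unit sold adds to the loss.
Shutting down limits the loss to fixed cost, $91.

Shut down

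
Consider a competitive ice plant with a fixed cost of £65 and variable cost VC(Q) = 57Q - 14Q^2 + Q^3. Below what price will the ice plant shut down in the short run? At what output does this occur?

£8 per unit, at Q = 7

The firm shuts down when price falls below the minimum of average variable cost. AVC = VC/Q = 57 - 14Q + Q^2.
At the minimum of AVC, MC = AVC. MC = 57 - 28Q + 3Q^2; setting MC = AVC gives 2Q^2 - 14Q = 0, so Q = 7. min AVC = 8.
The firm shuts down for any P below £8.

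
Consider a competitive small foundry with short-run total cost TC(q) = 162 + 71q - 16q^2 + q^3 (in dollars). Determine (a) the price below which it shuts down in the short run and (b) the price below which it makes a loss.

Shutdown price = $7; break-even price = $26

Shutdown price = min AVC. AVC = 71 - 16q + q^2, with vertex at q = 8 and minimum $7.
ATC = 162/q + 71 - 16q + q^2. Setting dATC/dq = −162/q^2 − 16 + 2q = 0 gives q = 9 (since 2·9^3 − 16·9^2 = 162).
min ATC = 162/9 + 71 − 16·9 + 9^2 = $26. That is the break-even price.
For $7 ≤ P < $26 the firm produces at a loss; below $7 it shuts down.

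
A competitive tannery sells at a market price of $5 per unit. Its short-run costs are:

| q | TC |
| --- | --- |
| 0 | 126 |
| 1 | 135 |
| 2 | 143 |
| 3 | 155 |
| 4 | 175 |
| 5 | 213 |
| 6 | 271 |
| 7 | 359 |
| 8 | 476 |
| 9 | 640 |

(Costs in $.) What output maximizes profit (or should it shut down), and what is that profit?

q = 0 (shut down); profit = -$126

Compute π = P·q − TC at each output: q=0: -126; q=1: -130; q=2: -133; q=3: -140; q=4: -155; q=5: -188; q=6: -241; q=7: -324; q=8: -436; q=9: -595.
Profit is highest at q = 0. Equivalently, the lowest AVC in the table is 17/2 ≈ $8.50 at q = 2, and P = $5 falls below it — price never covers variable cost, so the firm shuts down and loses only its fixed cost.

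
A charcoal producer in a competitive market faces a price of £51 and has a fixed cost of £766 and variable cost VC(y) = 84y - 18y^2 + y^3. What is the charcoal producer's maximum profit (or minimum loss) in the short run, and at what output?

Profit = -£282 at y = 11

AVC = 84 - 18y + y^2; min AVC = £3 at y = 9. Since P = £51 ≥ min AVC, the firm produces.
MC = 84 - 36y + 3y^2. Setting P = MC and taking the root on the rising branch gives y* = 11.
TR = 51·11 = 561. TC = 766 + 77 = 843. Profit = 561 − 843 = -£282.
That loss of £282 beats the £766 the firm would lose by shutting down; producing recovers £484 of fixed cost.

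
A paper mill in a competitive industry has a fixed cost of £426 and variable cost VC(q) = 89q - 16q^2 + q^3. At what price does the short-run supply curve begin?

£25 per unit

Short-run supply begins at min AVC. From VC = 89q - 16q^2 + q^3, AVC = 89 - 16q + q^2.
At the minimum of AVC, MC = AVC. MC = 89 - 32q + 3q^2; setting MC = AVC gives 2q^2 - 16q = 0, so q = 8. min AVC = 25.
The firm shuts down for any P below £25.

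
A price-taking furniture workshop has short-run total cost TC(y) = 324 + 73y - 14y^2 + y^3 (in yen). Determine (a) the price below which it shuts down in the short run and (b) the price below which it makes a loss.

Shutdown price = min AVC. AVC = 73 - 14y + y^2, with vertex at y = 7 and minimum ¥24.
ATC = 324/y + 73 - 14y + y^2. Setting dATC/dy = −324/y^2 − 14 + 2y = 0 gives y = 9 (since 2·9^3 − 14·9^2 = 324).
min ATC = 324/9 + 73 − 14·9 + 9^2 = ¥64. That is the break-even price.
Between these two prices the firm operates at a loss; above ¥64 it earns a profit.

Shutdown price = ¥24; break-even price = ¥64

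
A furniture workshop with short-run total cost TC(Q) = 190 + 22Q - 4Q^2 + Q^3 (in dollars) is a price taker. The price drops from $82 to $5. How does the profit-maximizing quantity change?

Output falls from 6 to 0 (the firm shuts down)

AVC = 22 - 4Q + Q^2, minimized at Q = 2 where min AVC = $18. MC = 22 - 8Q + 3Q^2.
With P = $82 above the shutdown price, P = MC gives Q = 6.
At P = $5 < min AVC = $18, price no longer covers variable cost at any output, so the firm shuts down: Q = 0.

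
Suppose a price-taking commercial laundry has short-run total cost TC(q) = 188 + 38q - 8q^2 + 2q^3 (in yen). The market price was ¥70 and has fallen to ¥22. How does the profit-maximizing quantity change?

AVC = 38 - 8q + 2q^2, minimized at q = 2 where min AVC = ¥30. MC = 38 - 16q + 6q^2.
At P = ¥70 ≥ min AVC, set P = MC on the rising branch: q = 4.
At P = ¥22 < min AVC = ¥30, price no longer covers variable cost at any output, so the firm shuts down: q = 0.

Output falls from 4 to 0 (the firm shuts down)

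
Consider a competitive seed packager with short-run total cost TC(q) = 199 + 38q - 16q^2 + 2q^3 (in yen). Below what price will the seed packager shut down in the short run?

¥6 per unit

Short-run supply begins at min AVC. From VC = 38q - 16q^2 + 2q^3, AVC = 38 - 16q + 2q^2.
At the minimum of AVC, MC = AVC. MC = 38 - 32q + 6q^2; setting MC = AVC gives 4q^2 - 16q = 0, so q = 4. min AVC = 6.
So the shutdown price is ¥6.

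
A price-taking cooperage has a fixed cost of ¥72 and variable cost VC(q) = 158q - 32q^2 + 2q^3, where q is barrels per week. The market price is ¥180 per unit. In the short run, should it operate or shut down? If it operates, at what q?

From TC, MC = TC'(q) = 158 - 64q + 6q^2 and AVC = VC/q = 158 - 32q + 2q^2.
The AVC parabola has its vertex at q = 32/4 = 8, where AVC = 158 - 32·8 + 2·8^2 = ¥30.
Since P = ¥180 ≥ min AVC = ¥30, price covers variable cost and the firm should produce.
P = MC gives -22 - 64q + 6q^2 = 0, with roots -1/3 and 11. Take the larger (rising MC): q* = 11.
Check: AVC at q = 11 is ¥48 ≤ P, so revenue covers variable cost.
Profit = P·q − TC = 180·11 − 600 = ¥1380.

Produce at q = 11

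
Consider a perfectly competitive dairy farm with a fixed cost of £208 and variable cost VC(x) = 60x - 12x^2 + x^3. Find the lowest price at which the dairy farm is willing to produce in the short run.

£24 per unit

The firm shuts down when price falls below the minimum of average variable cost. AVC = VC/x = 60 - 12x + x^2.
dAVC/dx = -12 + 2x = 0 gives x = 6. min AVC = 60 - 12·6 + 6^2 = 24.
For P < £24 the firm produces nothing.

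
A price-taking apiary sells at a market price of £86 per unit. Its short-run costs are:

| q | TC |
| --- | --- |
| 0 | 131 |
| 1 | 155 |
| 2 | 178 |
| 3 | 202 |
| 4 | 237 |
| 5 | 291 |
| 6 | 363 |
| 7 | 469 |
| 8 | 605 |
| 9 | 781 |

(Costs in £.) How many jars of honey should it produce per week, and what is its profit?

q = 6; profit = £153

Profit at each row (π = 86q − TC): q=0: -131; q=1: -69; q=2: -6; q=3: 56; q=4: 107; q=5: 139; q=6: 153; q=7: 133; q=8: 83; q=9: -7.
Profit is maximized at q = 6. AVC there is 232/6 = £38.67 ≤ P, so producing beats shutting down (which would give -£131).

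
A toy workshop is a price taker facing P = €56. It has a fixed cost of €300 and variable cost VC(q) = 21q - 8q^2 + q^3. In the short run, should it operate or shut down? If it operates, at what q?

Variable cost is VC = 21q - 8q^2 + q^3, so AVC = VC/q = 21 - 8q + q^2 and MC = dTC/dq = 21 - 16q + 3q^2.
AVC hits its minimum where MC = AVC, at q = 4, giving min AVC = 21 - 8·4 + 4^2 = €5.
Since P = €56 ≥ min AVC = €5, price covers variable cost and the firm should produce.
P = MC gives -35 - 16q + 3q^2 = 0, with roots -5/3 and 7. Take the larger (rising MC): q* = 7.
Check: AVC at q = 7 is €14 ≤ P, so revenue covers variable cost.
Profit = P·q − TC = 56·7 − 398 = -€6, a loss, but smaller than the €300 fixed cost the firm would lose by shutting down.

Produce at q = 7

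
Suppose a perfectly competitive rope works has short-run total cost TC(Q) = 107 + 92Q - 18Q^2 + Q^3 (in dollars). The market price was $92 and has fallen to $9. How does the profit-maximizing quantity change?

Output falls from 12 to 0 (the firm shuts down)

MC = 92 - 36Q + 3Q^2; the shutdown threshold is min AVC = $11 (at Q = 9).
At P = $92 ≥ min AVC, set P = MC on the rising branch: Q = 12.
At P = $9 < min AVC = $11, price no longer covers variable cost at any output, so the firm shuts down: Q = 0.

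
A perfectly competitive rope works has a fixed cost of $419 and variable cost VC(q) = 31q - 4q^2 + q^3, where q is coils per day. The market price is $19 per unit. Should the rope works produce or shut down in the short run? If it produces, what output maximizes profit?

Variable cost is VC = 31q - 4q^2 + q^3, so AVC = VC/q = 31 - 4q + q^2 and MC = dTC/dq = 31 - 8q + 3q^2.
The AVC parabola has its vertex at q = 4/2 = 2, where AVC = 31 - 4·2 + 2^2 = $27.
Since P = $19 < min AVC = $27, price fails to cover variable cost at any output.
The firm minimizes its loss by shutting down and losing only its fixed cost of $419.

Shut down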